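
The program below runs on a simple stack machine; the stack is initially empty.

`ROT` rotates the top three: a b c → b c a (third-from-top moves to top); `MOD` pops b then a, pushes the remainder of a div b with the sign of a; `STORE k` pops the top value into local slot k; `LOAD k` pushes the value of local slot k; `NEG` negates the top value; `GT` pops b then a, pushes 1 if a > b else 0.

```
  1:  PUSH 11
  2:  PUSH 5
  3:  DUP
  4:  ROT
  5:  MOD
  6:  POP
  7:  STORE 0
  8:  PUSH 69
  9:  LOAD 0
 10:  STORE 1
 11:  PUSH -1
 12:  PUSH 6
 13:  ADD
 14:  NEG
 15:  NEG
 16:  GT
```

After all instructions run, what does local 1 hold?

PUSH 11 → [11]
PUSH 5  → [11, 5]
DUP     → [11, 5, 5]
ROT     → [5, 5, 11]
MOD     → [5, 5]
POP     → [5]
STORE 0 → []
PUSH 69 → [69]
LOAD 0  → [69, 5]
STORE 1 → [69]
PUSH -1 → [69, -1]
PUSH 6  → [69, -1, 6]
ADD     → [69, 5]
NEG     → [69, -5]
NEG     → [69, 5]
GT      → [1]

5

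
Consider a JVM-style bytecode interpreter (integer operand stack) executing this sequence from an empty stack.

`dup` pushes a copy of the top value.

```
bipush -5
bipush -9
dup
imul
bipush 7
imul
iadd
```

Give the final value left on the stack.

562

bipush -5 : [-5]
bipush -9 : [-5, -9]
dup       : [-5, -9, -9]
imul      : [-5, 81]
bipush 7  : [-5, 81, 7]
imul      : [-5, 567]
iadd      : [562]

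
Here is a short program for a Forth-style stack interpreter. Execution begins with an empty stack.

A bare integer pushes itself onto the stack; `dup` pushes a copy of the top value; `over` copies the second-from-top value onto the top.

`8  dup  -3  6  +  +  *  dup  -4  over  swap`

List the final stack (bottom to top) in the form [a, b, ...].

[88, 88, 88, -4]

8     [8]
dup   [8, 8]
-3    [8, 8, -3]
6     [8, 8, -3, 6]
+     [8, 8, 3]
+     [8, 11]
*     [88]
dup   [88, 88]
-4    [88, 88, -4]
over  [88, 88, -4, 88]
swap  [88, 88, 88, -4]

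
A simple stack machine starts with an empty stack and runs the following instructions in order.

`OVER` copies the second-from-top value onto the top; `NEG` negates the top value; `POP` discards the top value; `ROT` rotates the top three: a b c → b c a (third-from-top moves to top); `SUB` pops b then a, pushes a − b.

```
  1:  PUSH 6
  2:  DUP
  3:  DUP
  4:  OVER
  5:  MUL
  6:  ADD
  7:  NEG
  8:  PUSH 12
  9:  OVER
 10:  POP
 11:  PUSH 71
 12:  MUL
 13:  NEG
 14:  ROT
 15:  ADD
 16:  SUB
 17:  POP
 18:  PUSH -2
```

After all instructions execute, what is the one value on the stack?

-2

PUSH 6  -> 6
DUP     -> 6 6
DUP     -> 6 6 6
OVER    -> 6 6 6 6
MUL     -> 6 6 36
ADD     -> 6 42
NEG     -> 6 -42
PUSH 12 -> 6 -42 12
OVER    -> 6 -42 12 -42
POP     -> 6 -42 12
PUSH 71 -> 6 -42 12 71
MUL     -> 6 -42 852
NEG     -> 6 -42 -852
ROT     -> -42 -852 6
ADD     -> -42 -846
SUB     -> 804
POP     -> (empty)
PUSH -2 -> -2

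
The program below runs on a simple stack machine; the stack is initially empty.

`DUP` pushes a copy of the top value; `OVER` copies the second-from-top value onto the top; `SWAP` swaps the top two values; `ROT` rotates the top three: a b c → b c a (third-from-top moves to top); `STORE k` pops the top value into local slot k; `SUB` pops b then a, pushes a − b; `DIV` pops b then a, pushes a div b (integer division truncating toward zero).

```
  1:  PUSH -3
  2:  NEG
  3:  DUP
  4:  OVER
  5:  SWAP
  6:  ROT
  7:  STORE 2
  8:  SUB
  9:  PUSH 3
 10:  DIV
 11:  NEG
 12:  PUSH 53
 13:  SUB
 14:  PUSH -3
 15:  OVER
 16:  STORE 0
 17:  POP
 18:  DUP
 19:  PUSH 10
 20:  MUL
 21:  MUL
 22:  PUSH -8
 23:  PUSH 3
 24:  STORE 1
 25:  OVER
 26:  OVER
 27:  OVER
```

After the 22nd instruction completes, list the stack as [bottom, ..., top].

PUSH -3 -> [-3]
NEG     -> [3]
DUP     -> [3, 3]
OVER    -> [3, 3, 3]
SWAP    -> [3, 3, 3]
ROT     -> [3, 3, 3]
STORE 2 -> [3, 3]
SUB     -> [0]
PUSH 3  -> [0, 3]
DIV     -> [0]
NEG     -> [0]
PUSH 53 -> [0, 53]
SUB     -> [-53]
PUSH -3 -> [-53, -3]
OVER    -> [-53, -3, -53]
STORE 0 -> [-53, -3]
POP     -> [-53]
DUP     -> [-53, -53]
PUSH 10 -> [-53, -53, 10]
MUL     -> [-53, -530]
MUL     -> [28090]
PUSH -8 -> [28090, -8]

[28090, -8]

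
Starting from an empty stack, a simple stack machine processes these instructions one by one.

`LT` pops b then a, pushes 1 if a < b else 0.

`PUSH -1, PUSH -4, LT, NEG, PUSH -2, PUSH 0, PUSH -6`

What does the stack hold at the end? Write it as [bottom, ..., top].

PUSH -1 → -1
PUSH -4 → -1 -4
LT      → 0
NEG     → 0
PUSH -2 → 0 -2
PUSH 0  → 0 -2 0
PUSH -6 → 0 -2 0 -6

[0, -2, 0, -6]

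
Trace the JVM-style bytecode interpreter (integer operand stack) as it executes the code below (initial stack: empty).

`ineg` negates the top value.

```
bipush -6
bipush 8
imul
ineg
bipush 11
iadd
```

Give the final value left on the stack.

59

bipush -6 : -6
bipush 8  : -6 8
imul      : -48
ineg      : 48
bipush 11 : 48 11
iadd      : 59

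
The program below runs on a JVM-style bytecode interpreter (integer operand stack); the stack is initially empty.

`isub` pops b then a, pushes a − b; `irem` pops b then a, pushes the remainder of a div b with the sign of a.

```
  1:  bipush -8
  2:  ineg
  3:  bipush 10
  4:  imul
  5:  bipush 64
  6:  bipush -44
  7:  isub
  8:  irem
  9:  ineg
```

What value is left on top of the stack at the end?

bipush -8  : [-8]
ineg       : [8]
bipush 10  : [8, 10]
imul       : [80]
bipush 64  : [80, 64]
bipush -44 : [80, 64, -44]
isub       : [80, 108]
irem       : [80]
ineg       : [-80]

-80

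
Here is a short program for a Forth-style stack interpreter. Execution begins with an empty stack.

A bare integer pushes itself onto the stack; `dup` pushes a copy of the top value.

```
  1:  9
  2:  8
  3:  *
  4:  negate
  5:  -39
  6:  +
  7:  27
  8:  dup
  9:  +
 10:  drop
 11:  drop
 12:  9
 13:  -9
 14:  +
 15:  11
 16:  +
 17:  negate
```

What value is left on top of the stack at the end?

-11

9      → 9
8      → 9 8
*      → 72
negate → -72
-39    → -72 -39
+      → -111
27     → -111 27
dup    → -111 27 27
+      → -111 54
drop   → -111
drop   → (empty)
9      → 9
-9     → 9 -9
+      → 0
11     → 0 11
+      → 11
negate → -11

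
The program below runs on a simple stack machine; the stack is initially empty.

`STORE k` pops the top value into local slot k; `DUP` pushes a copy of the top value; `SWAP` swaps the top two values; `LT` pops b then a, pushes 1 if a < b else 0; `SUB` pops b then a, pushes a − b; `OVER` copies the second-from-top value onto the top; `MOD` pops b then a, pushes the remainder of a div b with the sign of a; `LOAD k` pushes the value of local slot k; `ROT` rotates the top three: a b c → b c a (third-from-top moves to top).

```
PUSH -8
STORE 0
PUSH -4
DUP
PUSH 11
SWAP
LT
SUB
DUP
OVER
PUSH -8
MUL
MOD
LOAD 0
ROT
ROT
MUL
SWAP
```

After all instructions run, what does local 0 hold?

PUSH -8  -8
STORE 0  (empty)
PUSH -4  -4
DUP      -4 -4
PUSH 11  -4 -4 11
SWAP     -4 11 -4
LT       -4 0
SUB      -4
DUP      -4 -4
OVER     -4 -4 -4
PUSH -8  -4 -4 -4 -8
MUL      -4 -4 32
MOD      -4 -4
LOAD 0   -4 -4 -8
ROT      -4 -8 -4
ROT      -8 -4 -4
MUL      -8 16
SWAP     16 -8

-8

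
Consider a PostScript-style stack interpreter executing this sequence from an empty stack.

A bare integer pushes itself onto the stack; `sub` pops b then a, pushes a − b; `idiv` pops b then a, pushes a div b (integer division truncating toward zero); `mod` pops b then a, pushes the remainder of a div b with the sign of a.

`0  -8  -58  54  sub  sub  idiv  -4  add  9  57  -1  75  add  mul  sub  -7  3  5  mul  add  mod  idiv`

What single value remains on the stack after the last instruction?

0    → [0]
-8   → [0, -8]
-58  → [0, -8, -58]
54   → [0, -8, -58, 54]
sub  → [0, -8, -112]
sub  → [0, 104]
idiv → [0]
-4   → [0, -4]
add  → [-4]
9    → [-4, 9]
57   → [-4, 9, 57]
-1   → [-4, 9, 57, -1]
75   → [-4, 9, 57, -1, 75]
add  → [-4, 9, 57, 74]
mul  → [-4, 9, 4218]
sub  → [-4, -4209]
-7   → [-4, -4209, -7]
3    → [-4, -4209, -7, 3]
5    → [-4, -4209, -7, 3, 5]
mul  → [-4, -4209, -7, 15]
add  → [-4, -4209, 8]
mod  → [-4, -1]
idiv → [4]

4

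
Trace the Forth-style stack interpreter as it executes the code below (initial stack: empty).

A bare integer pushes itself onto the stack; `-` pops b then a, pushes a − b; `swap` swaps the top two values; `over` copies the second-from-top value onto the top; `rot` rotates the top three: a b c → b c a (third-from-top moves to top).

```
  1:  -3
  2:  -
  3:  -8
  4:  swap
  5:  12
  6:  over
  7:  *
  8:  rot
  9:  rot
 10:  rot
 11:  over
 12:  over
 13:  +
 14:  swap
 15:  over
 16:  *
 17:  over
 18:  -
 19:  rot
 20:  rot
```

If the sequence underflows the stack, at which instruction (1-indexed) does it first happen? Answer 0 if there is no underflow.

2

-3 → [-3]
-  — needs 2 operands, stack has 1 → underflow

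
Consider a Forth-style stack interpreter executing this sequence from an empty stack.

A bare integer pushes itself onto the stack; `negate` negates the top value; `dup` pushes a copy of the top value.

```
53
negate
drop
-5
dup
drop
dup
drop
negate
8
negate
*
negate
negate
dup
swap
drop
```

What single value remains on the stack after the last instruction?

-40

53     -> 53
negate -> -53
drop   -> (empty)
-5     -> -5
dup    -> -5 -5
drop   -> -5
dup    -> -5 -5
drop   -> -5
negate -> 5
8      -> 5 8
negate -> 5 -8
*      -> -40
negate -> 40
negate -> -40
dup    -> -40 -40
swap   -> -40 -40
drop   -> -40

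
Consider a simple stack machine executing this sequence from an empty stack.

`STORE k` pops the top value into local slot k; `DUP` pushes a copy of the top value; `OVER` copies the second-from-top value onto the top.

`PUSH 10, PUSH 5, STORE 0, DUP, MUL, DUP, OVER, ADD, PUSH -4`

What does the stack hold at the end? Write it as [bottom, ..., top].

[100, 200, -4]

PUSH 10 → [10]
PUSH 5  → [10, 5]
STORE 0 → [10]
DUP     → [10, 10]
MUL     → [100]
DUP     → [100, 100]
OVER    → [100, 100, 100]
ADD     → [100, 200]
PUSH -4 → [100, 200, -4]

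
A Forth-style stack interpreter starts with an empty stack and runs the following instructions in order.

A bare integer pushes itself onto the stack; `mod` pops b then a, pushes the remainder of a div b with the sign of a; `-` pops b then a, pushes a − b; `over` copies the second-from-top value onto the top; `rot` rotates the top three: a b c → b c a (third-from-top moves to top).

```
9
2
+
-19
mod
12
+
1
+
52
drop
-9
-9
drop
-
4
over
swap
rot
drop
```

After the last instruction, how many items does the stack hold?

2

9     [9]
2     [9, 2]
+     [11]
-19   [11, -19]
mod   [11]
12    [11, 12]
+     [23]
1     [23, 1]
+     [24]
52    [24, 52]
drop  [24]
-9    [24, -9]
-9    [24, -9, -9]
drop  [24, -9]
-     [33]
4     [33, 4]
over  [33, 4, 33]
swap  [33, 33, 4]
rot   [33, 4, 33]
drop  [33, 4]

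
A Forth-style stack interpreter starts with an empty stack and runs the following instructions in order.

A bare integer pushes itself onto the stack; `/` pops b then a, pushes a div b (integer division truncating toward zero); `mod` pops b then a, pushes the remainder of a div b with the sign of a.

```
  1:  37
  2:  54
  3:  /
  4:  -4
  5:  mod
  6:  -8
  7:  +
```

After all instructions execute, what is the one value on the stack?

37  : 37
54  : 37 54
/   : 0
-4  : 0 -4
mod : 0
-8  : 0 -8
+   : -8

-8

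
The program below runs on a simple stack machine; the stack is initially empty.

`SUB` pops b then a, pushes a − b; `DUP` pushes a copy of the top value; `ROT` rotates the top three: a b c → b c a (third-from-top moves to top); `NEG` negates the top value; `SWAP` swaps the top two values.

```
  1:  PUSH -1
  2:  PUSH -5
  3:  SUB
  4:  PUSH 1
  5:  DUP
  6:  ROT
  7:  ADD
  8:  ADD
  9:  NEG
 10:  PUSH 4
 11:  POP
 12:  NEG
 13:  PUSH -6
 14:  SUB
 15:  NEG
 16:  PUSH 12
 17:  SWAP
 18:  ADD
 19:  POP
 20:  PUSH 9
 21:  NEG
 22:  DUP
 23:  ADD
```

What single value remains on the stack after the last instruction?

PUSH -1 → -1
PUSH -5 → -1 -5
SUB     → 4
PUSH 1  → 4 1
DUP     → 4 1 1
ROT     → 1 1 4
ADD     → 1 5
ADD     → 6
NEG     → -6
PUSH 4  → -6 4
POP     → -6
NEG     → 6
PUSH -6 → 6 -6
SUB     → 12
NEG     → -12
PUSH 12 → -12 12
SWAP    → 12 -12
ADD     → 0
POP     → (empty)
PUSH 9  → 9
NEG     → -9
DUP     → -9 -9
ADD     → -18

-18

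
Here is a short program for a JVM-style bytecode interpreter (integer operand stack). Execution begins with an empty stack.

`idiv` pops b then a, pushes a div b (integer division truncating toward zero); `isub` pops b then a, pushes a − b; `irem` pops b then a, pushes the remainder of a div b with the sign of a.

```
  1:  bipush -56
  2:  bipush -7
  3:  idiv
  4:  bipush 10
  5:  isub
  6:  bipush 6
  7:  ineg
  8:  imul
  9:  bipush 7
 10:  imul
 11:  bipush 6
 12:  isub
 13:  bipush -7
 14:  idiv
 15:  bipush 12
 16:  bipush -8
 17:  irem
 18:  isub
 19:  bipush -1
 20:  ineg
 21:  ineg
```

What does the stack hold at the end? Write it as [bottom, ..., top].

bipush -56 → [-56]
bipush -7  → [-56, -7]
idiv       → [8]
bipush 10  → [8, 10]
isub       → [-2]
bipush 6   → [-2, 6]
ineg       → [-2, -6]
imul       → [12]
bipush 7   → [12, 7]
imul       → [84]
bipush 6   → [84, 6]
isub       → [78]
bipush -7  → [78, -7]
idiv       → [-11]
bipush 12  → [-11, 12]
bipush -8  → [-11, 12, -8]
irem       → [-11, 4]
isub       → [-15]
bipush -1  → [-15, -1]
ineg       → [-15, 1]
ineg       → [-15, -1]

[-15, -1]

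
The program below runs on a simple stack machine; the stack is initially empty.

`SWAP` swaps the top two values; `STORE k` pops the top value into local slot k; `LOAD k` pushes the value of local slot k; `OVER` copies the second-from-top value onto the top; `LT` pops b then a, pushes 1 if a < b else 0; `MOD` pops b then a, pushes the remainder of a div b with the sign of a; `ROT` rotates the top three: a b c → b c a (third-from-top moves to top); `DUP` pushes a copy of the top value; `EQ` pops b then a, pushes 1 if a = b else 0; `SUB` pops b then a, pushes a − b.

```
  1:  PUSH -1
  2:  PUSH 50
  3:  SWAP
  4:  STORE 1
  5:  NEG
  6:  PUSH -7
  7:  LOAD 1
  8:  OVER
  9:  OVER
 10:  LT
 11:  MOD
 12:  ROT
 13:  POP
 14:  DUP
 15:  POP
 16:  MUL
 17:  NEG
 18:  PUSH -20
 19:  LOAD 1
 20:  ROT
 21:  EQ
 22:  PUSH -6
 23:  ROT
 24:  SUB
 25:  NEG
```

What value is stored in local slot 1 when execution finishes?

PUSH -1  -> -1
PUSH 50  -> -1 50
SWAP     -> 50 -1
STORE 1  -> 50
NEG      -> -50
PUSH -7  -> -50 -7
LOAD 1   -> -50 -7 -1
OVER     -> -50 -7 -1 -7
OVER     -> -50 -7 -1 -7 -1
LT       -> -50 -7 -1 1
MOD      -> -50 -7 0
ROT      -> -7 0 -50
POP      -> -7 0
DUP      -> -7 0 0
POP      -> -7 0
MUL      -> 0
NEG      -> 0
PUSH -20 -> 0 -20
LOAD 1   -> 0 -20 -1
ROT      -> -20 -1 0
EQ       -> -20 0
PUSH -6  -> -20 0 -6
ROT      -> 0 -6 -20
SUB      -> 0 14
NEG      -> 0 -14

-1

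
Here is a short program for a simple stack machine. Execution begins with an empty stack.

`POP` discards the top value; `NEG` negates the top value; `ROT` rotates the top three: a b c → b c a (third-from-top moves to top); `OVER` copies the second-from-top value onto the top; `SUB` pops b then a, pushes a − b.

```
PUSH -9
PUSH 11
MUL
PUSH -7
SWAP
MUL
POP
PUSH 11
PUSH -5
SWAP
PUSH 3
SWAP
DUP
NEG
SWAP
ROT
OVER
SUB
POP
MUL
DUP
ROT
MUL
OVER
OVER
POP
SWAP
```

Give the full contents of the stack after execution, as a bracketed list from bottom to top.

[-121, -121, 605]

PUSH -9 -> -9
PUSH 11 -> -9 11
MUL     -> -99
PUSH -7 -> -99 -7
SWAP    -> -7 -99
MUL     -> 693
POP     -> (empty)
PUSH 11 -> 11
PUSH -5 -> 11 -5
SWAP    -> -5 11
PUSH 3  -> -5 11 3
SWAP    -> -5 3 11
DUP     -> -5 3 11 11
NEG     -> -5 3 11 -11
SWAP    -> -5 3 -11 11
ROT     -> -5 -11 11 3
OVER    -> -5 -11 11 3 11
SUB     -> -5 -11 11 -8
POP     -> -5 -11 11
MUL     -> -5 -121
DUP     -> -5 -121 -121
ROT     -> -121 -121 -5
MUL     -> -121 605
OVER    -> -121 605 -121
OVER    -> -121 605 -121 605
POP     -> -121 605 -121
SWAP    -> -121 -121 605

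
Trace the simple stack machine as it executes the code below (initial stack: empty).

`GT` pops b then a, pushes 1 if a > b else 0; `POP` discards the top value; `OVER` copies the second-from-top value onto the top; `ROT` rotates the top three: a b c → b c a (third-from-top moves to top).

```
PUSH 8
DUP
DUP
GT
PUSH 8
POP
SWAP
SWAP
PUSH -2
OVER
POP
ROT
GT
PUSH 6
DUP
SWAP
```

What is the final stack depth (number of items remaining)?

PUSH 8  -> 8
DUP     -> 8 8
DUP     -> 8 8 8
GT      -> 8 0
PUSH 8  -> 8 0 8
POP     -> 8 0
SWAP    -> 0 8
SWAP    -> 8 0
PUSH -2 -> 8 0 -2
OVER    -> 8 0 -2 0
POP     -> 8 0 -2
ROT     -> 0 -2 8
GT      -> 0 0
PUSH 6  -> 0 0 6
DUP     -> 0 0 6 6
SWAP    -> 0 0 6 6

4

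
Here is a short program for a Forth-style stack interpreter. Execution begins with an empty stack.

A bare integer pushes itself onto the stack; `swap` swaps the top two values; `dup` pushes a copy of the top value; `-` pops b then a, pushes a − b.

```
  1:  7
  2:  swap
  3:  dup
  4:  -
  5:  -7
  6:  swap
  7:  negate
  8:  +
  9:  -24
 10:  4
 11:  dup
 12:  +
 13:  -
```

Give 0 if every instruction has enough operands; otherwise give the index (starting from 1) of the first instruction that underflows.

7 : 7
swap  — needs 2 operands, stack has 1 → underflow

2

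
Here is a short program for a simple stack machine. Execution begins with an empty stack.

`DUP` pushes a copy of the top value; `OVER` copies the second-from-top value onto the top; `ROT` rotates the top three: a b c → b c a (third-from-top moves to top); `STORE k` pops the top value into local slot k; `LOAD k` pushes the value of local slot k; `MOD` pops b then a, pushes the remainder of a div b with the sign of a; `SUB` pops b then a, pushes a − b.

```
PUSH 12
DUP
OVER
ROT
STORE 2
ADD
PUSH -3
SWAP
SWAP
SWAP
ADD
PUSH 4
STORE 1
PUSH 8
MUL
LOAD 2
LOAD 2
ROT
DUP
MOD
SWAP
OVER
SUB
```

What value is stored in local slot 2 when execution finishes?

12

PUSH 12 : [12]
DUP     : [12, 12]
OVER    : [12, 12, 12]
ROT     : [12, 12, 12]
STORE 2 : [12, 12]
ADD     : [24]
PUSH -3 : [24, -3]
SWAP    : [-3, 24]
SWAP    : [24, -3]
SWAP    : [-3, 24]
ADD     : [21]
PUSH 4  : [21, 4]
STORE 1 : [21]
PUSH 8  : [21, 8]
MUL     : [168]
LOAD 2  : [168, 12]
LOAD 2  : [168, 12, 12]
ROT     : [12, 12, 168]
DUP     : [12, 12, 168, 168]
MOD     : [12, 12, 0]
SWAP    : [12, 0, 12]
OVER    : [12, 0, 12, 0]
SUB     : [12, 0, 12]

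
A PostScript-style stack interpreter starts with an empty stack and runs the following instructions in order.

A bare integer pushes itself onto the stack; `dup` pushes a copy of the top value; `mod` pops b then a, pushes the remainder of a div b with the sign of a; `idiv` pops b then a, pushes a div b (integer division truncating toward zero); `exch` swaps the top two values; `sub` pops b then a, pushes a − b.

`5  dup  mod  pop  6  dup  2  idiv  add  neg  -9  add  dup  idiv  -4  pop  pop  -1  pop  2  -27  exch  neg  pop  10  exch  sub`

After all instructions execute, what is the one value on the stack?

37

5    → 5
dup  → 5 5
mod  → 0
pop  → (empty)
6    → 6
dup  → 6 6
2    → 6 6 2
idiv → 6 3
add  → 9
neg  → -9
-9   → -9 -9
add  → -18
dup  → -18 -18
idiv → 1
-4   → 1 -4
pop  → 1
pop  → (empty)
-1   → -1
pop  → (empty)
2    → 2
-27  → 2 -27
exch → -27 2
neg  → -27 -2
pop  → -27
10   → -27 10
exch → 10 -27
sub  → 37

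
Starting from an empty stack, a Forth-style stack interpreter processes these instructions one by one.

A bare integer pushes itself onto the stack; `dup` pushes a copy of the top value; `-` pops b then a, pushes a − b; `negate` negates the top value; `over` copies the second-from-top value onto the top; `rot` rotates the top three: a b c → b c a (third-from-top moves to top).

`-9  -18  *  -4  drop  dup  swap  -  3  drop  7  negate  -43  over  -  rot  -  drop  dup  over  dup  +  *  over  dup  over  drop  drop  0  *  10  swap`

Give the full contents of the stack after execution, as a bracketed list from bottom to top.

[-7, 98, 10, 0]

-9     -> -9
-18    -> -9 -18
*      -> 162
-4     -> 162 -4
drop   -> 162
dup    -> 162 162
swap   -> 162 162
-      -> 0
3      -> 0 3
drop   -> 0
7      -> 0 7
negate -> 0 -7
-43    -> 0 -7 -43
over   -> 0 -7 -43 -7
-      -> 0 -7 -36
rot    -> -7 -36 0
-      -> -7 -36
drop   -> -7
dup    -> -7 -7
over   -> -7 -7 -7
dup    -> -7 -7 -7 -7
+      -> -7 -7 -14
*      -> -7 98
over   -> -7 98 -7
dup    -> -7 98 -7 -7
over   -> -7 98 -7 -7 -7
drop   -> -7 98 -7 -7
drop   -> -7 98 -7
0      -> -7 98 -7 0
*      -> -7 98 0
10     -> -7 98 0 10
swap   -> -7 98 10 0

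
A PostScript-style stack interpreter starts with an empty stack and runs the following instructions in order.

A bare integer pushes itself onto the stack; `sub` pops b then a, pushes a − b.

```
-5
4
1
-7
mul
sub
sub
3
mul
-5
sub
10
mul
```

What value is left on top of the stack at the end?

-430

-5  : [-5]
4   : [-5, 4]
1   : [-5, 4, 1]
-7  : [-5, 4, 1, -7]
mul : [-5, 4, -7]
sub : [-5, 11]
sub : [-16]
3   : [-16, 3]
mul : [-48]
-5  : [-48, -5]
sub : [-43]
10  : [-43, 10]
mul : [-430]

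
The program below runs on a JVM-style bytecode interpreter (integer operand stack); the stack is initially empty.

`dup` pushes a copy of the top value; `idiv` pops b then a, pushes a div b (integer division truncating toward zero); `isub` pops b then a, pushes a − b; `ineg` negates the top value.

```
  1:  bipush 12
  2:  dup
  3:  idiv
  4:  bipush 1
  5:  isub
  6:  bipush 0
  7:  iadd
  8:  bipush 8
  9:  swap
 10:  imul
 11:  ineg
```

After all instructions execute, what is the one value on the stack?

0

bipush 12 -> [12]
dup       -> [12, 12]
idiv      -> [1]
bipush 1  -> [1, 1]
isub      -> [0]
bipush 0  -> [0, 0]
iadd      -> [0]
bipush 8  -> [0, 8]
swap      -> [8, 0]
imul      -> [0]
ineg      -> [0]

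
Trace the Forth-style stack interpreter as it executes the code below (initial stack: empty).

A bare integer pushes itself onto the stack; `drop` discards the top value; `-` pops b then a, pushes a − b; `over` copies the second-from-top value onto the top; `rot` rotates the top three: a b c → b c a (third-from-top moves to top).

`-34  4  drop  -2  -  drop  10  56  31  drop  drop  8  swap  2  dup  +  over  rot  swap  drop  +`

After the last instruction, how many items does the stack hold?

-34  -> -34
4    -> -34 4
drop -> -34
-2   -> -34 -2
-    -> -32
drop -> (empty)
10   -> 10
56   -> 10 56
31   -> 10 56 31
drop -> 10 56
drop -> 10
8    -> 10 8
swap -> 8 10
2    -> 8 10 2
dup  -> 8 10 2 2
+    -> 8 10 4
over -> 8 10 4 10
rot  -> 8 4 10 10
swap -> 8 4 10 10
drop -> 8 4 10
+    -> 8 14

2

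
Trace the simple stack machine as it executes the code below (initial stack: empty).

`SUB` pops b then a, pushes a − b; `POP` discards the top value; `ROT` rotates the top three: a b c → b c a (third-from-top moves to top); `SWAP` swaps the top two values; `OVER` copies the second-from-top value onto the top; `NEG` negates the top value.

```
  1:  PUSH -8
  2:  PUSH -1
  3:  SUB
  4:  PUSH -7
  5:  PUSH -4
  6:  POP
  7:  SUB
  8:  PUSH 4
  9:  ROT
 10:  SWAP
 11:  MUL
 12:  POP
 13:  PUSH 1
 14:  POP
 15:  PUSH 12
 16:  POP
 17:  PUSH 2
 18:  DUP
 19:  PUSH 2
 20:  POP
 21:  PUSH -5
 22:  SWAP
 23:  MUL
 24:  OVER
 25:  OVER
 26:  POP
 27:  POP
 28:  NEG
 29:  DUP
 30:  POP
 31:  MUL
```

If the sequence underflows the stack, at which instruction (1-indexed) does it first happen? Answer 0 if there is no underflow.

9

PUSH -8 -> [-8]
PUSH -1 -> [-8, -1]
SUB     -> [-7]
PUSH -7 -> [-7, -7]
PUSH -4 -> [-7, -7, -4]
POP     -> [-7, -7]
SUB     -> [0]
PUSH 4  -> [0, 4]
ROT  — needs 3 operands, stack has 2 → underflow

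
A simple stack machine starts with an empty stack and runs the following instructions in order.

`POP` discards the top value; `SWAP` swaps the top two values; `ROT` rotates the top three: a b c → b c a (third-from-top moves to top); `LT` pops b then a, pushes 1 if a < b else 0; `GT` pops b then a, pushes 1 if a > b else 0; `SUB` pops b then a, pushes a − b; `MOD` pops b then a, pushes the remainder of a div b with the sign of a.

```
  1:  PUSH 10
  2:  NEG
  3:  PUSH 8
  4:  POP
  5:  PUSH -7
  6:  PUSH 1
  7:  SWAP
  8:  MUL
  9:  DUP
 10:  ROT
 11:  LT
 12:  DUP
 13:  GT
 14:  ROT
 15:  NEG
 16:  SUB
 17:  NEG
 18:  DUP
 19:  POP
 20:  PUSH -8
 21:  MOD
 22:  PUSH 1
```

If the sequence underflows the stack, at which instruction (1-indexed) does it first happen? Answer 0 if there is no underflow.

PUSH 10  10
NEG      -10
PUSH 8   -10 8
POP      -10
PUSH -7  -10 -7
PUSH 1   -10 -7 1
SWAP     -10 1 -7
MUL      -10 -7
DUP      -10 -7 -7
ROT      -7 -7 -10
LT       -7 0
DUP      -7 0 0
GT       -7 0
ROT  — needs 3 operands, stack has 2 → underflow

14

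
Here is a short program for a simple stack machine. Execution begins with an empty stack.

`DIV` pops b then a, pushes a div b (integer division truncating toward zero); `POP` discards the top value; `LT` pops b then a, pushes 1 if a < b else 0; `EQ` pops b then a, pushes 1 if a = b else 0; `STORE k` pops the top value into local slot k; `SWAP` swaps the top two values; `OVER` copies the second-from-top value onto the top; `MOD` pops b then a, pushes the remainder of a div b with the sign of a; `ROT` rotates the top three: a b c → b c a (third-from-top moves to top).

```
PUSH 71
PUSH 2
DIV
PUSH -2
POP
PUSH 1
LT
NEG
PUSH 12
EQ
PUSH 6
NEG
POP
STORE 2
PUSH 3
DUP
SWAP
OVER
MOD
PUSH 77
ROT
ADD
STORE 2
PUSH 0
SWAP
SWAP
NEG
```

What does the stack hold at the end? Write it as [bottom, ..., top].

PUSH 71 -> 71
PUSH 2  -> 71 2
DIV     -> 35
PUSH -2 -> 35 -2
POP     -> 35
PUSH 1  -> 35 1
LT      -> 0
NEG     -> 0
PUSH 12 -> 0 12
EQ      -> 0
PUSH 6  -> 0 6
NEG     -> 0 -6
POP     -> 0
STORE 2 -> (empty)
PUSH 3  -> 3
DUP     -> 3 3
SWAP    -> 3 3
OVER    -> 3 3 3
MOD     -> 3 0
PUSH 77 -> 3 0 77
ROT     -> 0 77 3
ADD     -> 0 80
STORE 2 -> 0
PUSH 0  -> 0 0
SWAP    -> 0 0
SWAP    -> 0 0
NEG     -> 0 0

[0, 0]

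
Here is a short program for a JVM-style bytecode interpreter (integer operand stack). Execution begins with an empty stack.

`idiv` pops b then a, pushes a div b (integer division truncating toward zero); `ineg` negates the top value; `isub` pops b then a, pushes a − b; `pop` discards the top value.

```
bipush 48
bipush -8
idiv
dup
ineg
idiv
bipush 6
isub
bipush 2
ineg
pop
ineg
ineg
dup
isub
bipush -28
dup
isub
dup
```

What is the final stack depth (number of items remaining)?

3

bipush 48  : 48
bipush -8  : 48 -8
idiv       : -6
dup        : -6 -6
ineg       : -6 6
idiv       : -1
bipush 6   : -1 6
isub       : -7
bipush 2   : -7 2
ineg       : -7 -2
pop        : -7
ineg       : 7
ineg       : -7
dup        : -7 -7
isub       : 0
bipush -28 : 0 -28
dup        : 0 -28 -28
isub       : 0 0
dup        : 0 0 0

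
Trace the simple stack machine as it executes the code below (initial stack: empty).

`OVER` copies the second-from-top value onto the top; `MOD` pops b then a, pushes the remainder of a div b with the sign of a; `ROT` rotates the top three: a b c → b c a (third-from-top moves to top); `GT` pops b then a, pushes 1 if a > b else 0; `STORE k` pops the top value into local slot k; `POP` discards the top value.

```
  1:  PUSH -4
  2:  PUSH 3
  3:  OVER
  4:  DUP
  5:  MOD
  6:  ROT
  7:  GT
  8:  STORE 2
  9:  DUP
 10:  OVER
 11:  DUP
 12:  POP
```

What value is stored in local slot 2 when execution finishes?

1

PUSH -4 -> -4
PUSH 3  -> -4 3
OVER    -> -4 3 -4
DUP     -> -4 3 -4 -4
MOD     -> -4 3 0
ROT     -> 3 0 -4
GT      -> 3 1
STORE 2 -> 3
DUP     -> 3 3
OVER    -> 3 3 3
DUP     -> 3 3 3 3
POP     -> 3 3 3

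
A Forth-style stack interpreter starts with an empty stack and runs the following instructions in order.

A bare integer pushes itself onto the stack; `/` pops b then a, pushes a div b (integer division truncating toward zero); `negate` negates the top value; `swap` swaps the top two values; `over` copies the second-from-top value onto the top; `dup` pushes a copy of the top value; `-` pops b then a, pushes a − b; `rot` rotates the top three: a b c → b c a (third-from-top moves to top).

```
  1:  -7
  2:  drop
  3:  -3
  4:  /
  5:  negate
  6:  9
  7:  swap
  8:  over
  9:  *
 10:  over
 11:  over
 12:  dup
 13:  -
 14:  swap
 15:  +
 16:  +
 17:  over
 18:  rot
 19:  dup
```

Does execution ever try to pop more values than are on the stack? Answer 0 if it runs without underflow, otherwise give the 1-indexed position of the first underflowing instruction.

4

-7   -> -7
drop -> (empty)
-3   -> -3
/  — needs 2 operands, stack has 1 → underflow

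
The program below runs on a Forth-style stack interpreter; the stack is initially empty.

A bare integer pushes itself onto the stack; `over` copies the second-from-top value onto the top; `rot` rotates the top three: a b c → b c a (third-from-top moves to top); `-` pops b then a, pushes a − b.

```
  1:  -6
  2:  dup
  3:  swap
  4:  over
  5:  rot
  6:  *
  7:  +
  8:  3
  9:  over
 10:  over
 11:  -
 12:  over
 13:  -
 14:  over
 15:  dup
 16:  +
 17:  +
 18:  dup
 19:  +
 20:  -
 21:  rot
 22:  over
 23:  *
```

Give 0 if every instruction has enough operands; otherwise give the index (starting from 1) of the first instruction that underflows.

21

-6   → -6
dup  → -6 -6
swap → -6 -6
over → -6 -6 -6
rot  → -6 -6 -6
*    → -6 36
+    → 30
3    → 30 3
over → 30 3 30
over → 30 3 30 3
-    → 30 3 27
over → 30 3 27 3
-    → 30 3 24
over → 30 3 24 3
dup  → 30 3 24 3 3
+    → 30 3 24 6
+    → 30 3 30
dup  → 30 3 30 30
+    → 30 3 60
-    → 30 -57
rot  — needs 3 operands, stack has 2 → underflow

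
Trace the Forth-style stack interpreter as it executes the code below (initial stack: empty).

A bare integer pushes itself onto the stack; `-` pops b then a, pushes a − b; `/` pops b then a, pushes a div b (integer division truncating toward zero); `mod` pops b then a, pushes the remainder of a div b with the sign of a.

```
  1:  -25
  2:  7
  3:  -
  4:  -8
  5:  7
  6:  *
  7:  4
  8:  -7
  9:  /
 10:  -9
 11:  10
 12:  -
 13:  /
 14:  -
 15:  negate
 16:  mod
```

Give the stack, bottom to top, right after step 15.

-25    : [-25]
7      : [-25, 7]
-      : [-32]
-8     : [-32, -8]
7      : [-32, -8, 7]
*      : [-32, -56]
4      : [-32, -56, 4]
-7     : [-32, -56, 4, -7]
/      : [-32, -56, 0]
-9     : [-32, -56, 0, -9]
10     : [-32, -56, 0, -9, 10]
-      : [-32, -56, 0, -19]
/      : [-32, -56, 0]
-      : [-32, -56]
negate : [-32, 56]

[-32, 56]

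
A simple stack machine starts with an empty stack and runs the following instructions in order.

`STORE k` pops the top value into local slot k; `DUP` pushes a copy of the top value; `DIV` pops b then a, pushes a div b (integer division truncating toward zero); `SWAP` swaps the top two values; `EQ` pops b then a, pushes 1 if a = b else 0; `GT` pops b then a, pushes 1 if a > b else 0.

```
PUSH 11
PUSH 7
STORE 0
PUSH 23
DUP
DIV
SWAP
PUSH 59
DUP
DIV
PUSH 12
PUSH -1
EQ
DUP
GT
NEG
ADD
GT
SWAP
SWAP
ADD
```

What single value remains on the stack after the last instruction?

2

PUSH 11 : [11]
PUSH 7  : [11, 7]
STORE 0 : [11]
PUSH 23 : [11, 23]
DUP     : [11, 23, 23]
DIV     : [11, 1]
SWAP    : [1, 11]
PUSH 59 : [1, 11, 59]
DUP     : [1, 11, 59, 59]
DIV     : [1, 11, 1]
PUSH 12 : [1, 11, 1, 12]
PUSH -1 : [1, 11, 1, 12, -1]
EQ      : [1, 11, 1, 0]
DUP     : [1, 11, 1, 0, 0]
GT      : [1, 11, 1, 0]
NEG     : [1, 11, 1, 0]
ADD     : [1, 11, 1]
GT      : [1, 1]
SWAP    : [1, 1]
SWAP    : [1, 1]
ADD     : [2]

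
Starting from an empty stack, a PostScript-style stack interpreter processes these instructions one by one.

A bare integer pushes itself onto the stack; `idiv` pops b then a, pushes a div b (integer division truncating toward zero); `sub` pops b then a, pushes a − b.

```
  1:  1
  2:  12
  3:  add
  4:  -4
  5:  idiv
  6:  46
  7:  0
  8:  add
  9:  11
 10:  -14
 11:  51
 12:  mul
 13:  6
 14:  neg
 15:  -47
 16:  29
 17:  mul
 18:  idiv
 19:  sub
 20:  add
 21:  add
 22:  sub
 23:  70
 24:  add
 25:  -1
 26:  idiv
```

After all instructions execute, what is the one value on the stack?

1    -> 1
12   -> 1 12
add  -> 13
-4   -> 13 -4
idiv -> -3
46   -> -3 46
0    -> -3 46 0
add  -> -3 46
11   -> -3 46 11
-14  -> -3 46 11 -14
51   -> -3 46 11 -14 51
mul  -> -3 46 11 -714
6    -> -3 46 11 -714 6
neg  -> -3 46 11 -714 -6
-47  -> -3 46 11 -714 -6 -47
29   -> -3 46 11 -714 -6 -47 29
mul  -> -3 46 11 -714 -6 -1363
idiv -> -3 46 11 -714 0
sub  -> -3 46 11 -714
add  -> -3 46 -703
add  -> -3 -657
sub  -> 654
70   -> 654 70
add  -> 724
-1   -> 724 -1
idiv -> -724

-724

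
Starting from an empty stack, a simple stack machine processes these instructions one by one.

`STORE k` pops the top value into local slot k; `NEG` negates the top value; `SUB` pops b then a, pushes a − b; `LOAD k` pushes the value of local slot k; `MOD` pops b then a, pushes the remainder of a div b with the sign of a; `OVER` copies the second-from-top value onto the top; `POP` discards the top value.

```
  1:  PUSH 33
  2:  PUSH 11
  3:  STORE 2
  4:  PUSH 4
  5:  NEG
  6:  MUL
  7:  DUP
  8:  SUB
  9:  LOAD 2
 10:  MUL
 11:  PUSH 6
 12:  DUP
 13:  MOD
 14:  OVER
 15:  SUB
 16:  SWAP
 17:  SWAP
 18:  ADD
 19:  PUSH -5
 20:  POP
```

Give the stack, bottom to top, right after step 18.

[0]

PUSH 33 -> [33]
PUSH 11 -> [33, 11]
STORE 2 -> [33]
PUSH 4  -> [33, 4]
NEG     -> [33, -4]
MUL     -> [-132]
DUP     -> [-132, -132]
SUB     -> [0]
LOAD 2  -> [0, 11]
MUL     -> [0]
PUSH 6  -> [0, 6]
DUP     -> [0, 6, 6]
MOD     -> [0, 0]
OVER    -> [0, 0, 0]
SUB     -> [0, 0]
SWAP    -> [0, 0]
SWAP    -> [0, 0]
ADD     -> [0]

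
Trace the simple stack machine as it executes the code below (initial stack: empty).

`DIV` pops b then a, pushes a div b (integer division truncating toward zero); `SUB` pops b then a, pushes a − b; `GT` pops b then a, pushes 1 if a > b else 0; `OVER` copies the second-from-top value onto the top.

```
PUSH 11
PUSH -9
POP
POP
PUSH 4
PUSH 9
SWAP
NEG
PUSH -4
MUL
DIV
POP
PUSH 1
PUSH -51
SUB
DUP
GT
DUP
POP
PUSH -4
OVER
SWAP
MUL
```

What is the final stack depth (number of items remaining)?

2

PUSH 11  : [11]
PUSH -9  : [11, -9]
POP      : [11]
POP      : []
PUSH 4   : [4]
PUSH 9   : [4, 9]
SWAP     : [9, 4]
NEG      : [9, -4]
PUSH -4  : [9, -4, -4]
MUL      : [9, 16]
DIV      : [0]
POP      : []
PUSH 1   : [1]
PUSH -51 : [1, -51]
SUB      : [52]
DUP      : [52, 52]
GT       : [0]
DUP      : [0, 0]
POP      : [0]
PUSH -4  : [0, -4]
OVER     : [0, -4, 0]
SWAP     : [0, 0, -4]
MUL      : [0, 0]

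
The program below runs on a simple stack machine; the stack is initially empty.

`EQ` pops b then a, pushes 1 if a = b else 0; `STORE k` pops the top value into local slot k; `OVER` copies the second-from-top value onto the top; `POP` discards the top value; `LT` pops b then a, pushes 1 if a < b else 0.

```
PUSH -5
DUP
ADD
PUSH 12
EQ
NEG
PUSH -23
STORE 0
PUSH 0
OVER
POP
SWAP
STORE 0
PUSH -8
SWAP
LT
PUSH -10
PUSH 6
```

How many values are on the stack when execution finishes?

3

PUSH -5  → -5
DUP      → -5 -5
ADD      → -10
PUSH 12  → -10 12
EQ       → 0
NEG      → 0
PUSH -23 → 0 -23
STORE 0  → 0
PUSH 0   → 0 0
OVER     → 0 0 0
POP      → 0 0
SWAP     → 0 0
STORE 0  → 0
PUSH -8  → 0 -8
SWAP     → -8 0
LT       → 1
PUSH -10 → 1 -10
PUSH 6   → 1 -10 6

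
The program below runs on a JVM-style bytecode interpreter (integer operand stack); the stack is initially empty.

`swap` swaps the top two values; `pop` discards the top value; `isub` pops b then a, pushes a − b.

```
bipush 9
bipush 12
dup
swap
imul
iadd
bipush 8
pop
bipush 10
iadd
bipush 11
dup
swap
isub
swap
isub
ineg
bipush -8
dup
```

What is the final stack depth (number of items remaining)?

3

bipush 9   [9]
bipush 12  [9, 12]
dup        [9, 12, 12]
swap       [9, 12, 12]
imul       [9, 144]
iadd       [153]
bipush 8   [153, 8]
pop        [153]
bipush 10  [153, 10]
iadd       [163]
bipush 11  [163, 11]
dup        [163, 11, 11]
swap       [163, 11, 11]
isub       [163, 0]
swap       [0, 163]
isub       [-163]
ineg       [163]
bipush -8  [163, -8]
dup        [163, -8, -8]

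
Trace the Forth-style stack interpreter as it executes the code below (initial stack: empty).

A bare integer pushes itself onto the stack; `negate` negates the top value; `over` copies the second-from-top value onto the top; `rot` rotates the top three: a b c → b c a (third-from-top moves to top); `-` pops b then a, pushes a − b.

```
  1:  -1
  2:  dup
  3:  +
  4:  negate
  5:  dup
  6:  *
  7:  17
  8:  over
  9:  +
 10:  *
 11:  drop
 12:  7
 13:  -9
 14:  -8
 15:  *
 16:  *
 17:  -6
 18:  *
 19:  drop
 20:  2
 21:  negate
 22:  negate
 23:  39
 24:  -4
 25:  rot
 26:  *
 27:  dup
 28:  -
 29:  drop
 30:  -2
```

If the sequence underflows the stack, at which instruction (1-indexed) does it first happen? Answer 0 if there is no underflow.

-1     -> -1
dup    -> -1 -1
+      -> -2
negate -> 2
dup    -> 2 2
*      -> 4
17     -> 4 17
over   -> 4 17 4
+      -> 4 21
*      -> 84
drop   -> (empty)
7      -> 7
-9     -> 7 -9
-8     -> 7 -9 -8
*      -> 7 72
*      -> 504
-6     -> 504 -6
*      -> -3024
drop   -> (empty)
2      -> 2
negate -> -2
negate -> 2
39     -> 2 39
-4     -> 2 39 -4
rot    -> 39 -4 2
*      -> 39 -8
dup    -> 39 -8 -8
-      -> 39 0
drop   -> 39
-2     -> 39 -2

0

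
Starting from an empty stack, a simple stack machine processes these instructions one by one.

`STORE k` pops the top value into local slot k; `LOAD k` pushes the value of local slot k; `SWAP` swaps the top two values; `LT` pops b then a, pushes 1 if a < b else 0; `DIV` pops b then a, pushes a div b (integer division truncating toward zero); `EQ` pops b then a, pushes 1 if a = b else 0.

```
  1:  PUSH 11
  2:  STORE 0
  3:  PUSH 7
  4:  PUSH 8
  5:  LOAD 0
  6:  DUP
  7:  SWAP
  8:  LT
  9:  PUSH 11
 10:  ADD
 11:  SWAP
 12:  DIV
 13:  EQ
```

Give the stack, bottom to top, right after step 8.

[7, 8, 0]

PUSH 11  11
STORE 0  (empty)
PUSH 7   7
PUSH 8   7 8
LOAD 0   7 8 11
DUP      7 8 11 11
SWAP     7 8 11 11
LT       7 8 0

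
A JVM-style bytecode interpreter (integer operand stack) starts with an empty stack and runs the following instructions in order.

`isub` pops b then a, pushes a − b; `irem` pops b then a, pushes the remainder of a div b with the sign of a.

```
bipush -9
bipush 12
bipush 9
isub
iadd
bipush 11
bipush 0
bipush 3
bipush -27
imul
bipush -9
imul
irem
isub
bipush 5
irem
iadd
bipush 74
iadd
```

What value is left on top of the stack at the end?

69

bipush -9   -9
bipush 12   -9 12
bipush 9    -9 12 9
isub        -9 3
iadd        -6
bipush 11   -6 11
bipush 0    -6 11 0
bipush 3    -6 11 0 3
bipush -27  -6 11 0 3 -27
imul        -6 11 0 -81
bipush -9   -6 11 0 -81 -9
imul        -6 11 0 729
irem        -6 11 0
isub        -6 11
bipush 5    -6 11 5
irem        -6 1
iadd        -5
bipush 74   -5 74
iadd        69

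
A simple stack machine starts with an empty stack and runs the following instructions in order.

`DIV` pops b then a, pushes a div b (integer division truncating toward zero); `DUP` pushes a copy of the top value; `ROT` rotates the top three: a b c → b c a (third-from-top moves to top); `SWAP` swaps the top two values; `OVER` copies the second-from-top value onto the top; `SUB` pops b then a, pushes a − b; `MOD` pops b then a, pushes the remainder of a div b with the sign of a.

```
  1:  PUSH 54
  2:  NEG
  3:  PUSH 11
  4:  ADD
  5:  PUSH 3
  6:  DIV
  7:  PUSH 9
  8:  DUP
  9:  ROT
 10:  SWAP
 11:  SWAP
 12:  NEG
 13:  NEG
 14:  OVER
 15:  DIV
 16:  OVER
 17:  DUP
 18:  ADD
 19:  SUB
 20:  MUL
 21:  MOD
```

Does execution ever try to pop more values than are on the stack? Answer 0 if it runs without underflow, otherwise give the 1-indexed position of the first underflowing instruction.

PUSH 54  54
NEG      -54
PUSH 11  -54 11
ADD      -43
PUSH 3   -43 3
DIV      -14
PUSH 9   -14 9
DUP      -14 9 9
ROT      9 9 -14
SWAP     9 -14 9
SWAP     9 9 -14
NEG      9 9 14
NEG      9 9 -14
OVER     9 9 -14 9
DIV      9 9 -1
OVER     9 9 -1 9
DUP      9 9 -1 9 9
ADD      9 9 -1 18
SUB      9 9 -19
MUL      9 -171
MOD      9

0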